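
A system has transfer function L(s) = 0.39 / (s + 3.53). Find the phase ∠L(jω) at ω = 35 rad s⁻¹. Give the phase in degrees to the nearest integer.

-84°

∠(j35 + 3.53) = arctan(35/3.53) = 84.24°
∠L(j35) = −84.24° = -84.24°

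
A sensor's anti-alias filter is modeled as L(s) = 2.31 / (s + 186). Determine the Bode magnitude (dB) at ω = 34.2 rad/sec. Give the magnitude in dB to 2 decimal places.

-38.26 dB

|j34.2 + 186| = √(34.2² + 186²) = 189.1
|L(j34.2)| = 2.31 / 189.1 = 0.012215
20 log₁₀(0.012215) = -38.262 dB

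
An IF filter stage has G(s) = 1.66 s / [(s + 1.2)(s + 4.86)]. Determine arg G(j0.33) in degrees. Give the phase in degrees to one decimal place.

∠(j0.33) = 90.00°
∠(j0.33 + 1.2) = arctan(0.33/1.2) = 15.38°
∠(j0.33 + 4.86) = arctan(0.33/4.86) = 3.88°
∠G(j0.33) = 90.00° − (15.38° + 3.88°) = 70.74°

70.7 deg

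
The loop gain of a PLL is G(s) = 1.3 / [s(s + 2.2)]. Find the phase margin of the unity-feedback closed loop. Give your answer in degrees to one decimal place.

Gain crossover: |G(jω)| = 1 at ω ≈ 0.572 rad/s.
∠G(j0.572) = −90° − arctan(0.572/2.2) ≈ -104.57°
PM = 180° + (-104.57°) = 75.43°

75.4°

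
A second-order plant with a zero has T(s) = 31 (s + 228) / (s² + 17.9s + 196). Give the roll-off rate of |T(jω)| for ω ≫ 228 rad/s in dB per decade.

With 1 zero and 2 poles, the high-frequency asymptotic slope is 20 × (1 − 2) = -20 dB/decade.

-20 dB/decade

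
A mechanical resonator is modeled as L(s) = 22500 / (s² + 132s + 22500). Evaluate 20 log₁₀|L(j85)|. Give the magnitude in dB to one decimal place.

1.5 dB

|(j85)² + 132(j85) + 22500| = |15275 + j11220| = 1.895e+04
|L(j85)| = 22500 / 1.895e+04 = 1.1872
20 log₁₀(1.1872) = 1.49 dB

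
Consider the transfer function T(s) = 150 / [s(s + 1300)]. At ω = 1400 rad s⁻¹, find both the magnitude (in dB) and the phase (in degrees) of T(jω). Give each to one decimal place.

|T| = -85.0 dB, ∠T = -137.1°

|j1400 + 1300| = √(1400² + 1300²) = 1910
|j1400| = 1400
|T(j1400)| = 150 / (1910 × 1400) = 5.6081e-05
20 log₁₀(5.6081e-05) = -85.02 dB
∠(j1400 + 1300) = arctan(1400/1300) = 47.12°
∠(j1400) = 90.00°
∠T(j1400) = − (47.12° + 90.00°) = -137.12°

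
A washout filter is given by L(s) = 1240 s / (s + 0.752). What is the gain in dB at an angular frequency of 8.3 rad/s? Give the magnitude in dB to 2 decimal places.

61.83 dB

|j8.3| = 8.3
|j8.3 + 0.752| = √(8.3² + 0.752²) = 8.334
|L(j8.3)| = 1240 × 8.3 / 8.334 = 1234.9
20 log₁₀(1234.9) = 61.833 dB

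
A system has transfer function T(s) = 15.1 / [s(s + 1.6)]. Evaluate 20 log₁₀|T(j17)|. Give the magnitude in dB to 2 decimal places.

-25.68 dB

|j17 + 1.6| = √(17² + 1.6²) = 17.08
|j17| = 17
|T(j17)| = 15.1 / (17.08 × 17) = 0.052019
20 log₁₀(0.052019) = -25.677 dB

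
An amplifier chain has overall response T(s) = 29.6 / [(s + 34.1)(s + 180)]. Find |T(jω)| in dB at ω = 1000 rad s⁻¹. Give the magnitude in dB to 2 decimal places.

-90.72 dB

|j1000 + 34.1| = √(1000² + 34.1²) = 1001
|j1000 + 180| = √(1000² + 180²) = 1016
|T(j1000)| = 29.6 / (1001 × 1016) = 2.9115e-05
20 log₁₀(2.9115e-05) = -90.718 dB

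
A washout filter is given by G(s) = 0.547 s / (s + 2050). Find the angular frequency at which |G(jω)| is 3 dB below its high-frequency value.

For a single-pole high-pass, the −3 dB point is at the pole: ω = 2050 rad/sec.

2050 rad/sec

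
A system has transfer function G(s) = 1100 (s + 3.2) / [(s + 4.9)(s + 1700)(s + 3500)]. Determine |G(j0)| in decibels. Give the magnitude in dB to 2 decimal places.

-78.36 dB

G(0) = 1100 × 3.2 / (4.9 × 1700 × 3500) = 0.00012073
20 log₁₀(0.00012073) = -78.363 dB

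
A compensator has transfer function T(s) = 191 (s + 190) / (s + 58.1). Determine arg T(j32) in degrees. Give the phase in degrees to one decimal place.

∠(j32 + 190) = arctan(32/190) = 9.56°
∠(j32 + 58.1) = arctan(32/58.1) = 28.84°
∠T(j32) = 9.56° − 28.84° = -19.28°

-19.3 deg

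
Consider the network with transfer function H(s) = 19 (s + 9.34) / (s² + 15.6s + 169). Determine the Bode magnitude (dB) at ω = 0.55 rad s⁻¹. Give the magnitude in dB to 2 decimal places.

0.44 dB

|j0.55 + 9.34| = √(0.55² + 9.34²) = 9.356
|(j0.55)² + 15.6(j0.55) + 169| = |168.7 + j8.58| = 168.9
|H(j0.55)| = 19 × 9.356 / 168.9 = 1.0524
20 log₁₀(1.0524) = 0.444 dB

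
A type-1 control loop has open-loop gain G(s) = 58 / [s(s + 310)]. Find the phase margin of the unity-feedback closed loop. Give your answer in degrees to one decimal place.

90.0 deg

Gain crossover: |G(jω)| = 1 at ω ≈ 0.187 rad/s.
∠G(j0.187) = −90° − arctan(0.187/310) ≈ -90.03°
PM = 180° + (-90.03°) = 89.97°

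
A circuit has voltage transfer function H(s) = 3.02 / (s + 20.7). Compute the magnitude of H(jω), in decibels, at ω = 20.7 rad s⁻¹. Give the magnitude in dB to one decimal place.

-19.7 dB

|j20.7 + 20.7| = √(20.7² + 20.7²) = 29.27
|H(j20.7)| = 3.02 / 29.27 = 0.10316
20 log₁₀(0.10316) = -19.73 dB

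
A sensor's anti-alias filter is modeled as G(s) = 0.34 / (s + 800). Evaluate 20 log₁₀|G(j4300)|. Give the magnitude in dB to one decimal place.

|j4300 + 800| = √(4300² + 800²) = 4374
|G(j4300)| = 0.34 / 4374 = 7.7736e-05
20 log₁₀(7.7736e-05) = -82.19 dB

-82.2 dB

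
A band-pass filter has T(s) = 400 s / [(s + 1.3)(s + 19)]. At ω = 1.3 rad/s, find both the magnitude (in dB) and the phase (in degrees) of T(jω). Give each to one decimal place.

|T| = 23.4 dB, ∠T = 41.1 deg

|j1.3| = 1.3
|j1.3 + 1.3| = √(1.3² + 1.3²) = 1.838
|j1.3 + 19| = √(1.3² + 19²) = 19.04
|T(j1.3)| = 400 × 1.3 / (1.838 × 19.04) = 14.852
20 log₁₀(14.852) = 23.44 dB
∠(j1.3) = 90.00°
∠(j1.3 + 1.3) = arctan(1.3/1.3) = 45.00°
∠(j1.3 + 19) = arctan(1.3/19) = 3.91°
∠T(j1.3) = 90.00° − (45.00° + 3.91°) = 41.09°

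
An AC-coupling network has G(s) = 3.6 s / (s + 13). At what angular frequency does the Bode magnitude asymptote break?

The single real pole at s = −13 gives a corner at ω = 13 rad s⁻¹.

13 rad s⁻¹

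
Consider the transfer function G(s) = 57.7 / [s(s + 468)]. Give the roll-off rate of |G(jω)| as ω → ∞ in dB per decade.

-40 dB/decade

With 0 zeros and 2 poles, the high-frequency asymptotic slope is 20 × (0 − 2) = -40 dB/decade.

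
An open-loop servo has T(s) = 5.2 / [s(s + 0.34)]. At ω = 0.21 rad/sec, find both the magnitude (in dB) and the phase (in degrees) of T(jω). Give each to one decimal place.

|j0.21 + 0.34| = √(0.21² + 0.34²) = 0.3996
|j0.21| = 0.21
|T(j0.21)| = 5.2 / (0.3996 × 0.21) = 61.963
20 log₁₀(61.963) = 35.84 dB
∠(j0.21 + 0.34) = arctan(0.21/0.34) = 31.70°
∠(j0.21) = 90.00°
∠T(j0.21) = − (31.70° + 90.00°) = -121.70°

|T| = 35.8 dB, ∠T = -121.7°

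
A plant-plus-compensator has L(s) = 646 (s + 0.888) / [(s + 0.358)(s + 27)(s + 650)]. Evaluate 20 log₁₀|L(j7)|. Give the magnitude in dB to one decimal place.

-28.9 dB

|j7 + 0.888| = √(7² + 0.888²) = 7.056
|j7 + 0.358| = √(7² + 0.358²) = 7.009
|j7 + 27| = √(7² + 27²) = 27.89
|j7 + 650| = √(7² + 650²) = 650
|L(j7)| = 646 × 7.056 / (7.009 × 27.89 × 650) = 0.035868
20 log₁₀(0.035868) = -28.91 dB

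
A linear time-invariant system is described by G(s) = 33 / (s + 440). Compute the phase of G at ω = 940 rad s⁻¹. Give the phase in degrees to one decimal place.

-64.9°

∠(j940 + 440) = arctan(940/440) = 64.92°
∠G(j940) = −64.92° = -64.92°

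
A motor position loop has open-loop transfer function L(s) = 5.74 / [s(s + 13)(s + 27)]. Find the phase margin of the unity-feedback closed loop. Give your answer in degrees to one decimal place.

89.9°

Gain crossover: |L(jω)| = 1 at ω ≈ 0.0164 rad/sec.
∠L(j0.0164) = −90° − arctan(0.0164/13) − arctan(0.0164/27) ≈ -90.11°
PM = 180° + (-90.11°) = 89.89°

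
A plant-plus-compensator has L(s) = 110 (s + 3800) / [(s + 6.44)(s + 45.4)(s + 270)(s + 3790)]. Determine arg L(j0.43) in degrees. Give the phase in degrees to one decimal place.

-4.5°

∠(j0.43 + 3800) = arctan(0.43/3800) = 0.01°
∠(j0.43 + 6.44) = arctan(0.43/6.44) = 3.82°
∠(j0.43 + 45.4) = arctan(0.43/45.4) = 0.54°
∠(j0.43 + 270) = arctan(0.43/270) = 0.09°
∠(j0.43 + 3790) = arctan(0.43/3790) = 0.01°
∠L(j0.43) = 0.01° − (3.82° + 0.54° + 0.09° + 0.01°) = -4.45°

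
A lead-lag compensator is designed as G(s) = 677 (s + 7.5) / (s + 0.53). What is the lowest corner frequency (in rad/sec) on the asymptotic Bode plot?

0.53 rad/sec

Break frequencies occur at each pole and zero magnitude: 0.53 rad/sec, 7.5 rad/sec.
The lowest is 0.53 rad/sec.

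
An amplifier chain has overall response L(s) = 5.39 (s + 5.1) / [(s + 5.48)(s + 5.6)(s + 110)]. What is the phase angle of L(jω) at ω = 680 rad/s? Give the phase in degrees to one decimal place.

∠(j680 + 5.1) = arctan(680/5.1) = 89.57°
∠(j680 + 5.48) = arctan(680/5.48) = 89.54°
∠(j680 + 5.6) = arctan(680/5.6) = 89.53°
∠(j680 + 110) = arctan(680/110) = 80.81°
∠L(j680) = 89.57° − (89.54° + 89.53° + 80.81°) = -170.31°

-170.3°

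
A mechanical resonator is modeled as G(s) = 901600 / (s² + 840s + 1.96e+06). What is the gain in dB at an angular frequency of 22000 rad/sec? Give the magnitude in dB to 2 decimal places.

|(j22000)² + 840(j22000) + 1.96e+06| = |-4.8204e+08 + j1.848e+07| = 4.824e+08
|G(j22000)| = 901600 / 4.824e+08 = 0.001869
20 log₁₀(0.001869) = -54.568 dB

-54.57 dB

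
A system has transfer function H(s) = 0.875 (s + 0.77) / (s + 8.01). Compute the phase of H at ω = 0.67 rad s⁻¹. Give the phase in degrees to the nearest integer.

36 deg

∠(j0.67 + 0.77) = arctan(0.67/0.77) = 41.03°
∠(j0.67 + 8.01) = arctan(0.67/8.01) = 4.78°
∠H(j0.67) = 41.03° − 4.78° = 36.25°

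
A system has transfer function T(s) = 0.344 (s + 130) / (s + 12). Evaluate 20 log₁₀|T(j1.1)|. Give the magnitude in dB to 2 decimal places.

11.39 dB

|j1.1 + 130| = √(1.1² + 130²) = 130
|j1.1 + 12| = √(1.1² + 12²) = 12.05
|T(j1.1)| = 0.344 × 130 / 12.05 = 3.7112
20 log₁₀(3.7112) = 11.390 dB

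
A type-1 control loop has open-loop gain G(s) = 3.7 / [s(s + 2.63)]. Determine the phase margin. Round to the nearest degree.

64°

Gain crossover: |G(jω)| = 1 at ω ≈ 1.27 rad/s.
∠G(j1.27) = −90° − arctan(1.27/2.63) ≈ -115.73°
PM = 180° + (-115.73°) = 64.27°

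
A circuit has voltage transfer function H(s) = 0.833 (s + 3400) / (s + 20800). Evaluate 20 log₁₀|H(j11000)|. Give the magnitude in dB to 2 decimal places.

-7.80 dB

|j11000 + 3400| = √(11000² + 3400²) = 1.151e+04
|j11000 + 20800| = √(11000² + 20800²) = 2.353e+04
|H(j11000)| = 0.833 × 1.151e+04 / 2.353e+04 = 0.4076
20 log₁₀(0.4076) = -7.795 dB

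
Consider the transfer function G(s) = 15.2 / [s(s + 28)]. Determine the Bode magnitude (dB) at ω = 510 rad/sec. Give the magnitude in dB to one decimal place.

|j510 + 28| = √(510² + 28²) = 510.8
|j510| = 510
|G(j510)| = 15.2 / (510.8 × 510) = 5.8351e-05
20 log₁₀(5.8351e-05) = -84.68 dB

-84.7 dB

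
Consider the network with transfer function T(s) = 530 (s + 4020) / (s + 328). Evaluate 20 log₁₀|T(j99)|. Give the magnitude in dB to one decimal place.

75.9 dB

|j99 + 4020| = √(99² + 4020²) = 4021
|j99 + 328| = √(99² + 328²) = 342.6
|T(j99)| = 530 × 4021 / 342.6 = 6220.5
20 log₁₀(6220.5) = 75.88 dB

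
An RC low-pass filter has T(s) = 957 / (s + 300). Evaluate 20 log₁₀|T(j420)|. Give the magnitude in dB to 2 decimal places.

5.36 dB

|j420 + 300| = √(420² + 300²) = 516.1
|T(j420)| = 957 / 516.1 = 1.8541
20 log₁₀(1.8541) = 5.363 dB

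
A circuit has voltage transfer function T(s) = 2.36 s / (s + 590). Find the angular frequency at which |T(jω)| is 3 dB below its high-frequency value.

590 rad/s

For a single-pole high-pass, the −3 dB point is at the pole: ω = 590 rad/s.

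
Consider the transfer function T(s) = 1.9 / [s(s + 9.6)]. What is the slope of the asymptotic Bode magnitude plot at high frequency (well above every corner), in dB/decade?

With 0 zeros and 2 poles, the high-frequency asymptotic slope is 20 × (0 − 2) = -40 dB/decade.

-40 dB/decade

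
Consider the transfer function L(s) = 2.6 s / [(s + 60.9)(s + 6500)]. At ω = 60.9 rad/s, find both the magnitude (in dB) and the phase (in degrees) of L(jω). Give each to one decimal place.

|j60.9| = 60.9
|j60.9 + 60.9| = √(60.9² + 60.9²) = 86.13
|j60.9 + 6500| = √(60.9² + 6500²) = 6500
|L(j60.9)| = 2.6 × 60.9 / (86.13 × 6500) = 0.00028283
20 log₁₀(0.00028283) = -70.97 dB
∠(j60.9) = 90.00°
∠(j60.9 + 60.9) = arctan(60.9/60.9) = 45.00°
∠(j60.9 + 6500) = arctan(60.9/6500) = 0.54°
∠L(j60.9) = 90.00° − (45.00° + 0.54°) = 44.46°

|L| = -71.0 dB, ∠L = 44.5°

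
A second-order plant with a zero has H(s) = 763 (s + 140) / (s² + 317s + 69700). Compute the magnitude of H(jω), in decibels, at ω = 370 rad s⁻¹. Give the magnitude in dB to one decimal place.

7.0 dB

|j370 + 140| = √(370² + 140²) = 395.6
|(j370)² + 317(j370) + 69700| = |-67200 + j1.1729e+05| = 1.352e+05
|H(j370)| = 763 × 395.6 / 1.352e+05 = 2.233
20 log₁₀(2.233) = 6.98 dB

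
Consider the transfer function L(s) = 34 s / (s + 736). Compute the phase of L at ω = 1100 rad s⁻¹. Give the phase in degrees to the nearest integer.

∠(j1100) = 90.00°
∠(j1100 + 736) = arctan(1100/736) = 56.21°
∠L(j1100) = 90.00° − 56.21° = 33.79°

34°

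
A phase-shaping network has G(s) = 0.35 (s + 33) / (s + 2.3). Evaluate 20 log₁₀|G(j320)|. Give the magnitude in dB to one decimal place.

-9.1 dB

|j320 + 33| = √(320² + 33²) = 321.7
|j320 + 2.3| = √(320² + 2.3²) = 320
|G(j320)| = 0.35 × 321.7 / 320 = 0.35185
20 log₁₀(0.35185) = -9.07 dB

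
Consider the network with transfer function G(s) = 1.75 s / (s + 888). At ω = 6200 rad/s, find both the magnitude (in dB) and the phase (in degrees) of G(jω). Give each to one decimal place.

|G| = 4.8 dB, ∠G = 8.2°

|j6200| = 6200
|j6200 + 888| = √(6200² + 888²) = 6263
|G(j6200)| = 1.75 × 6200 / 6263 = 1.7323
20 log₁₀(1.7323) = 4.77 dB
∠(j6200) = 90.00°
∠(j6200 + 888) = arctan(6200/888) = 81.85°
∠G(j6200) = 90.00° − 81.85° = 8.15°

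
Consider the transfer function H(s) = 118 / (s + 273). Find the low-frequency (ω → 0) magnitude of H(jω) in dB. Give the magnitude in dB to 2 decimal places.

H(0) = 118 / 273 = 0.43223
20 log₁₀(0.43223) = -7.286 dB

-7.29 dB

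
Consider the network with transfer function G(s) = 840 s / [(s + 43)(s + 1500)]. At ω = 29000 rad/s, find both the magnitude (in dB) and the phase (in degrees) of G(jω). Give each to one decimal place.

|G| = -30.8 dB, ∠G = -87.0°

|j29000| = 2.9e+04
|j29000 + 43| = √(29000² + 43²) = 2.9e+04
|j29000 + 1500| = √(29000² + 1500²) = 2.904e+04
|G(j29000)| = 840 × 2.9e+04 / (2.9e+04 × 2.904e+04) = 0.028927
20 log₁₀(0.028927) = -30.77 dB
∠(j29000) = 90.00°
∠(j29000 + 43) = arctan(29000/43) = 89.92°
∠(j29000 + 1500) = arctan(29000/1500) = 87.04°
∠G(j29000) = 90.00° − (89.92° + 87.04°) = -86.95°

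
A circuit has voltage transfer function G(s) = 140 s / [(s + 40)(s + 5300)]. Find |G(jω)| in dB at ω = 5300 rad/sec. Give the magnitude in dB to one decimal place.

|j5300| = 5300
|j5300 + 40| = √(5300² + 40²) = 5300
|j5300 + 5300| = √(5300² + 5300²) = 7495
|G(j5300)| = 140 × 5300 / (5300 × 7495) = 0.018678
20 log₁₀(0.018678) = -34.57 dB

-34.6 dB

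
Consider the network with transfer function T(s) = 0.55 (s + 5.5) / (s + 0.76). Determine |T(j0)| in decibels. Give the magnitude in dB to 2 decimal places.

T(0) = 0.55 × 5.5 / 0.76 = 3.9803
20 log₁₀(3.9803) = 11.998 dB

12.00 dB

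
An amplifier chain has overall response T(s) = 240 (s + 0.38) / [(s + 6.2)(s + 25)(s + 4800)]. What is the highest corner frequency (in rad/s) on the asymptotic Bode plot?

Break frequencies occur at each pole and zero magnitude: 0.38 rad/s, 6.2 rad/s, 25 rad/s, 4800 rad/s.
The highest is 4800 rad/s.

4800 rad/s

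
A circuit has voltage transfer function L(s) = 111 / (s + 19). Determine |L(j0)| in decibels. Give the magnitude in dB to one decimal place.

15.3 dB

L(0) = 111 / 19 = 5.8421
20 log₁₀(5.8421) = 15.33 dB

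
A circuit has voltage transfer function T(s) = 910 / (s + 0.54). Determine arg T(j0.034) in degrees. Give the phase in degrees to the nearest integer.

-4°

∠(j0.034 + 0.54) = arctan(0.034/0.54) = 3.60°
∠T(j0.034) = −3.60° = -3.60°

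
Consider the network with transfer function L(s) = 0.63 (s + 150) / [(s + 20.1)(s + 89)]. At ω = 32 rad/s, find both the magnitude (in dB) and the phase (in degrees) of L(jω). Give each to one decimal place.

|j32 + 150| = √(32² + 150²) = 153.4
|j32 + 20.1| = √(32² + 20.1²) = 37.79
|j32 + 89| = √(32² + 89²) = 94.58
|L(j32)| = 0.63 × 153.4 / (37.79 × 94.58) = 0.027036
20 log₁₀(0.027036) = -31.36 dB
∠(j32 + 150) = arctan(32/150) = 12.04°
∠(j32 + 20.1) = arctan(32/20.1) = 57.87°
∠(j32 + 89) = arctan(32/89) = 19.78°
∠L(j32) = 12.04° − (57.87° + 19.78°) = -65.60°

|L| = -31.4 dB, ∠L = -65.6°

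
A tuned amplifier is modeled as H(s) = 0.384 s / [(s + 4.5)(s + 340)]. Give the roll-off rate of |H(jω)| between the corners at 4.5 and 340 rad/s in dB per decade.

0 dB/decade

In this band the factors already past their corner are: 1 differentiator zero, pole at 4.5; net slope = 0 dB/decade.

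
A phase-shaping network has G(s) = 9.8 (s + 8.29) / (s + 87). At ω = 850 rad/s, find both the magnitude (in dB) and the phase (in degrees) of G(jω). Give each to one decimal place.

|j850 + 8.29| = √(850² + 8.29²) = 850
|j850 + 87| = √(850² + 87²) = 854.4
|G(j850)| = 9.8 × 850 / 854.4 = 9.7495
20 log₁₀(9.7495) = 19.78 dB
∠(j850 + 8.29) = arctan(850/8.29) = 89.44°
∠(j850 + 87) = arctan(850/87) = 84.16°
∠G(j850) = 89.44° − 84.16° = 5.29°

|G| = 19.8 dB, ∠G = 5.3°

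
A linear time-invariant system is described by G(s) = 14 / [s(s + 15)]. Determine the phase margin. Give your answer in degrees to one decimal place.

86.4°

Gain crossover: |G(jω)| = 1 at ω ≈ 0.932 rad/s.
∠G(j0.932) = −90° − arctan(0.932/15) ≈ -93.55°
PM = 180° + (-93.55°) = 86.45°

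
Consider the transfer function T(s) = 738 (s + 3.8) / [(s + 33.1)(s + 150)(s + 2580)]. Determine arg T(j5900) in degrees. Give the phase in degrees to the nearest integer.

-155°

∠(j5900 + 3.8) = arctan(5900/3.8) = 89.96°
∠(j5900 + 33.1) = arctan(5900/33.1) = 89.68°
∠(j5900 + 150) = arctan(5900/150) = 88.54°
∠(j5900 + 2580) = arctan(5900/2580) = 66.38°
∠T(j5900) = 89.96° − (89.68° + 88.54° + 66.38°) = -154.64°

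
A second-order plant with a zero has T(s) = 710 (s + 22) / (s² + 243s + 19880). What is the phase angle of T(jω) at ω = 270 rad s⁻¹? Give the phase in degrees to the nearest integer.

∠(j270 + 22) = arctan(270/22) = 85.34°
∠[(j270)² + 243(j270) + 19880] = ∠[-53020 + j65610] = 128.94°
∠T(j270) = 85.34° − 128.94° = -43.60°

-44°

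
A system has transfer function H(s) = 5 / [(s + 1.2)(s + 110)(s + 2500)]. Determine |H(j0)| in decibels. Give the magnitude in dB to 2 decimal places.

H(0) = 5 / (1.2 × 110 × 2500) = 1.5152e-05
20 log₁₀(1.5152e-05) = -96.391 dB

-96.39 dB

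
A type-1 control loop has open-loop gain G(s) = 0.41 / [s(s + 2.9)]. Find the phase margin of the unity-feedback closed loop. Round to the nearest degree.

87°

Gain crossover: |G(jω)| = 1 at ω ≈ 0.141 rad/s.
∠G(j0.141) = −90° − arctan(0.141/2.9) ≈ -92.79°
PM = 180° + (-92.79°) = 87.21°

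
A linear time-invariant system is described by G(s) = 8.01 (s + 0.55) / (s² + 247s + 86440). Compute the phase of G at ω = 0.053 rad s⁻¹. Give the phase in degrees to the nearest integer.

∠(j0.053 + 0.55) = arctan(0.053/0.55) = 5.50°
∠[(j0.053)² + 247(j0.053) + 86440] = ∠[86440 + j13.091] = 0.01°
∠G(j0.053) = 5.50° − 0.01° = 5.50°

5 deg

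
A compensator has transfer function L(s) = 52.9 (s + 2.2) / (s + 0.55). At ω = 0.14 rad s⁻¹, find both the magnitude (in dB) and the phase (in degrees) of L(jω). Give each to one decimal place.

|j0.14 + 2.2| = √(0.14² + 2.2²) = 2.204
|j0.14 + 0.55| = √(0.14² + 0.55²) = 0.5675
|L(j0.14)| = 52.9 × 2.204 / 0.5675 = 205.48
20 log₁₀(205.48) = 46.26 dB
∠(j0.14 + 2.2) = arctan(0.14/2.2) = 3.64°
∠(j0.14 + 0.55) = arctan(0.14/0.55) = 14.28°
∠L(j0.14) = 3.64° − 14.28° = -10.64°

|L| = 46.3 dB, ∠L = -10.6°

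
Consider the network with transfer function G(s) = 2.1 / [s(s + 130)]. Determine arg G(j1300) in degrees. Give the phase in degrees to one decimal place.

∠(j1300 + 130) = arctan(1300/130) = 84.29°
∠(j1300) = 90.00°
∠G(j1300) = − (84.29° + 90.00°) = -174.29°

-174.3°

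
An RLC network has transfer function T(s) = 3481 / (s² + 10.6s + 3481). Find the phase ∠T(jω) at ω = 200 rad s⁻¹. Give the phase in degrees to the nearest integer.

∠[(j200)² + 10.6(j200) + 3481] = ∠[-36519 + j2120] = 176.68°
∠T(j200) = −176.68° = -176.68°

-177°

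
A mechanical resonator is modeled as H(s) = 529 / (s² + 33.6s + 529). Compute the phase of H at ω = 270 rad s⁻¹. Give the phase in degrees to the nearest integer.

∠[(j270)² + 33.6(j270) + 529] = ∠[-72371 + j9072] = 172.86°
∠H(j270) = −172.86° = -172.86°

-173°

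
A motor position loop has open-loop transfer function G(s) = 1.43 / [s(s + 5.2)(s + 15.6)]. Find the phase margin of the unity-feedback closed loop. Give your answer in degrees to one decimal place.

Gain crossover: |G(jω)| = 1 at ω ≈ 0.0176 rad/s.
∠G(j0.0176) = −90° − arctan(0.0176/5.2) − arctan(0.0176/15.6) ≈ -90.26°
PM = 180° + (-90.26°) = 89.74°

89.7°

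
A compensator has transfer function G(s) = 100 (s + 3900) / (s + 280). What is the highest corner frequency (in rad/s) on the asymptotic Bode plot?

3900 rad/s

Break frequencies occur at each pole and zero magnitude: 280 rad/s, 3900 rad/s.
The highest is 3900 rad/s.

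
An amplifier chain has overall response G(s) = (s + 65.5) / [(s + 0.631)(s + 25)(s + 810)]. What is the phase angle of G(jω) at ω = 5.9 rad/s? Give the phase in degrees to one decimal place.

∠(j5.9 + 65.5) = arctan(5.9/65.5) = 5.15°
∠(j5.9 + 0.631) = arctan(5.9/0.631) = 83.90°
∠(j5.9 + 25) = arctan(5.9/25) = 13.28°
∠(j5.9 + 810) = arctan(5.9/810) = 0.42°
∠G(j5.9) = 5.15° − (83.90° + 13.28° + 0.42°) = -92.44°

-92.4°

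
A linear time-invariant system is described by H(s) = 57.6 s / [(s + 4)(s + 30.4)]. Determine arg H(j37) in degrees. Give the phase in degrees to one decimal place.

-44.4 deg

∠(j37) = 90.00°
∠(j37 + 4) = arctan(37/4) = 83.83°
∠(j37 + 30.4) = arctan(37/30.4) = 50.59°
∠H(j37) = 90.00° − (83.83° + 50.59°) = -44.42°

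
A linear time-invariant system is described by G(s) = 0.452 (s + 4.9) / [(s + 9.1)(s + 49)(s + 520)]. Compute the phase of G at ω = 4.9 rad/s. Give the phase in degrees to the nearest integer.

∠(j4.9 + 4.9) = arctan(4.9/4.9) = 45.00°
∠(j4.9 + 9.1) = arctan(4.9/9.1) = 28.30°
∠(j4.9 + 49) = arctan(4.9/49) = 5.71°
∠(j4.9 + 520) = arctan(4.9/520) = 0.54°
∠G(j4.9) = 45.00° − (28.30° + 5.71° + 0.54°) = 10.45°

10°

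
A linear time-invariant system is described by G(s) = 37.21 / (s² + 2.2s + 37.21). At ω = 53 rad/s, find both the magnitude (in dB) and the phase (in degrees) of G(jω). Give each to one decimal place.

|G| = -37.4 dB, ∠G = -177.6°

|(j53)² + 2.2(j53) + 37.21| = |-2771.8 + j116.6| = 2774
|G(j53)| = 37.21 / 2774 = 0.013413
20 log₁₀(0.013413) = -37.45 dB
∠[(j53)² + 2.2(j53) + 37.21] = ∠[-2771.8 + j116.6] = 177.59°
∠G(j53) = −177.59° = -177.59°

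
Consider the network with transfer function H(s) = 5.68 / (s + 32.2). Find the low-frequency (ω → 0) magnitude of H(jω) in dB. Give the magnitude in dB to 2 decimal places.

H(0) = 5.68 / 32.2 = 0.1764
20 log₁₀(0.1764) = -15.070 dB

-15.07 dB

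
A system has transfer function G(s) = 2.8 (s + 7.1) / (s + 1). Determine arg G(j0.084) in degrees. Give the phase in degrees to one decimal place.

-4.1°

∠(j0.084 + 7.1) = arctan(0.084/7.1) = 0.68°
∠(j0.084 + 1) = arctan(0.084/1) = 4.80°
∠G(j0.084) = 0.68° − 4.80° = -4.12°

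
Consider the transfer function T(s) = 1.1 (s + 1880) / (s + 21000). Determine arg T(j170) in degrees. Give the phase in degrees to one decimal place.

∠(j170 + 1880) = arctan(170/1880) = 5.17°
∠(j170 + 21000) = arctan(170/21000) = 0.46°
∠T(j170) = 5.17° − 0.46° = 4.70°

4.7°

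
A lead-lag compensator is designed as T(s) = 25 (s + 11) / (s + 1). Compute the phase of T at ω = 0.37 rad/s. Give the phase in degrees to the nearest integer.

∠(j0.37 + 11) = arctan(0.37/11) = 1.93°
∠(j0.37 + 1) = arctan(0.37/1) = 20.30°
∠T(j0.37) = 1.93° − 20.30° = -18.38°

-18°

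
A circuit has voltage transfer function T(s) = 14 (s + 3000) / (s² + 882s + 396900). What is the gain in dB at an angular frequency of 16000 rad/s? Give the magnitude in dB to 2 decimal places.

-61.01 dB

|j16000 + 3000| = √(16000² + 3000²) = 1.628e+04
|(j16000)² + 882(j16000) + 396900| = |-2.556e+08 + j1.4112e+07| = 2.56e+08
|T(j16000)| = 14 × 1.628e+04 / 2.56e+08 = 0.00089027
20 log₁₀(0.00089027) = -61.010 dB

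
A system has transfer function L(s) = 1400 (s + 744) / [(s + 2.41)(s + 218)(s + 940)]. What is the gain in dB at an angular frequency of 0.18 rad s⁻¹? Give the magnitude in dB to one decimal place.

6.5 dB

|j0.18 + 744| = √(0.18² + 744²) = 744
|j0.18 + 2.41| = √(0.18² + 2.41²) = 2.417
|j0.18 + 218| = √(0.18² + 218²) = 218
|j0.18 + 940| = √(0.18² + 940²) = 940
|L(j0.18)| = 1400 × 744 / (2.417 × 218 × 940) = 2.1033
20 log₁₀(2.1033) = 6.46 dB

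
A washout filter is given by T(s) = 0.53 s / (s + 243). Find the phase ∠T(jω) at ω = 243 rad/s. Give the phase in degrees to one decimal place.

∠(j243) = 90.00°
∠(j243 + 243) = arctan(243/243) = 45.00°
∠T(j243) = 90.00° − 45.00° = 45.00°

45.0 deg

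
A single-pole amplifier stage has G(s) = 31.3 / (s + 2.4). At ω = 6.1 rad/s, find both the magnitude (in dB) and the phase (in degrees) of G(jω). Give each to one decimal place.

|j6.1 + 2.4| = √(6.1² + 2.4²) = 6.555
|G(j6.1)| = 31.3 / 6.555 = 4.7749
20 log₁₀(4.7749) = 13.58 dB
∠(j6.1 + 2.4) = arctan(6.1/2.4) = 68.52°
∠G(j6.1) = −68.52° = -68.52°

|G| = 13.6 dB, ∠G = -68.5 deg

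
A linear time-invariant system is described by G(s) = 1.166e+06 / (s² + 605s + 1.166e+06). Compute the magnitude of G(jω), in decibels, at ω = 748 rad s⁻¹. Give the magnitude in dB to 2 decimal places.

3.76 dB

|(j748)² + 605(j748) + 1.166e+06| = |6.065e+05 + j4.5254e+05| = 7.567e+05
|G(j748)| = 1.166e+06 / 7.567e+05 = 1.5409
20 log₁₀(1.5409) = 3.755 dB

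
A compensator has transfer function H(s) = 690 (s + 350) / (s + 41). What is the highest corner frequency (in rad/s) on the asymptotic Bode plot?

Break frequencies occur at each pole and zero magnitude: 41 rad/s, 350 rad/s.
The highest is 350 rad/s.

350 rad/s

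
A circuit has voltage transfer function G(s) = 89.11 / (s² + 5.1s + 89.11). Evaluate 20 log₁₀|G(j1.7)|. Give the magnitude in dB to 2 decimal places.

|(j1.7)² + 5.1(j1.7) + 89.11| = |86.22 + j8.67| = 86.65
|G(j1.7)| = 89.11 / 86.65 = 1.0283
20 log₁₀(1.0283) = 0.243 dB

0.24 dB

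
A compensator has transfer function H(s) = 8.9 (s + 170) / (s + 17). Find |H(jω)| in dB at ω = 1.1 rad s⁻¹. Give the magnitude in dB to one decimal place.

39.0 dB

|j1.1 + 170| = √(1.1² + 170²) = 170
|j1.1 + 17| = √(1.1² + 17²) = 17.04
|H(j1.1)| = 8.9 × 170 / 17.04 = 88.816
20 log₁₀(88.816) = 38.97 dB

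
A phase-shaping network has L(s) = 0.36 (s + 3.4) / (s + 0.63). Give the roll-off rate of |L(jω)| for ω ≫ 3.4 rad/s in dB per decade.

With 1 zero and 1 pole, the high-frequency asymptotic slope is 20 × (1 − 1) = 0 dB/decade.

0 dB/decade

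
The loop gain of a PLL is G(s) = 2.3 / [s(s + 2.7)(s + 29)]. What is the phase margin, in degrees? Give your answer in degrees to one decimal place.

89.3 deg

Gain crossover: |G(jω)| = 1 at ω ≈ 0.0294 rad s⁻¹.
∠G(j0.0294) = −90° − arctan(0.0294/2.7) − arctan(0.0294/29) ≈ -90.68°
PM = 180° + (-90.68°) = 89.32°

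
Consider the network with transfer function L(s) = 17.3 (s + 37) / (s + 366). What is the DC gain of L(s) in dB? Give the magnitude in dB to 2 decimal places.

4.86 dB

L(0) = 17.3 × 37 / 366 = 1.7489
20 log₁₀(1.7489) = 4.855 dB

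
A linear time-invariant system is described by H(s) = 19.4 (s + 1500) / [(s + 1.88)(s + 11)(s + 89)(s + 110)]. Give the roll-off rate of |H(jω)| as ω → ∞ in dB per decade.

With 1 zero and 4 poles, the high-frequency asymptotic slope is 20 × (1 − 4) = -60 dB/decade.

-60 dB/decade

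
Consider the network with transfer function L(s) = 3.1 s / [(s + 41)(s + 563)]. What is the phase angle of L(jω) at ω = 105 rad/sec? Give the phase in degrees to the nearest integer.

11 deg

∠(j105) = 90.00°
∠(j105 + 41) = arctan(105/41) = 68.67°
∠(j105 + 563) = arctan(105/563) = 10.56°
∠L(j105) = 90.00° − (68.67° + 10.56°) = 10.77°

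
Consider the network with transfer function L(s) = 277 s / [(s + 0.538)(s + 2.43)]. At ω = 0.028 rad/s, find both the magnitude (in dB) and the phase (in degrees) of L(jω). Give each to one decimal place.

|j0.028| = 0.028
|j0.028 + 0.538| = √(0.028² + 0.538²) = 0.5387
|j0.028 + 2.43| = √(0.028² + 2.43²) = 2.43
|L(j0.028)| = 277 × 0.028 / (0.5387 × 2.43) = 5.9242
20 log₁₀(5.9242) = 15.45 dB
∠(j0.028) = 90.00°
∠(j0.028 + 0.538) = arctan(0.028/0.538) = 2.98°
∠(j0.028 + 2.43) = arctan(0.028/2.43) = 0.66°
∠L(j0.028) = 90.00° − (2.98° + 0.66°) = 86.36°

|L| = 15.5 dB, ∠L = 86.4°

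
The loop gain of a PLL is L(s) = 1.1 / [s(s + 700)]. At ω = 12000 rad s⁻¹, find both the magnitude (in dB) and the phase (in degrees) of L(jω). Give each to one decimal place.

|j12000 + 700| = √(12000² + 700²) = 1.202e+04
|j12000| = 1.2e+04
|L(j12000)| = 1.1 / (1.202e+04 × 1.2e+04) = 7.6259e-09
20 log₁₀(7.6259e-09) = -162.35 dB
∠(j12000 + 700) = arctan(12000/700) = 86.66°
∠(j12000) = 90.00°
∠L(j12000) = − (86.66° + 90.00°) = -176.66°

|L| = -162.4 dB, ∠L = -176.7 deg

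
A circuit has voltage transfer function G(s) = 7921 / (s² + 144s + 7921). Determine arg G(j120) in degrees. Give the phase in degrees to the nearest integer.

-111 deg

∠[(j120)² + 144(j120) + 7921] = ∠[-6479 + j17280] = 110.55°
∠G(j120) = −110.55° = -110.55°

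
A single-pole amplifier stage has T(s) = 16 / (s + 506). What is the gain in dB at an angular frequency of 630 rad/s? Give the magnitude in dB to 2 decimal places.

-34.07 dB

|j630 + 506| = √(630² + 506²) = 808
|T(j630)| = 16 / 808 = 0.019801
20 log₁₀(0.019801) = -34.066 dB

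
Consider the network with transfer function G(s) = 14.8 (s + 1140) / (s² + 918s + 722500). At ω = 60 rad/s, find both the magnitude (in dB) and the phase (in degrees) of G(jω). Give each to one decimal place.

|j60 + 1140| = √(60² + 1140²) = 1142
|(j60)² + 918(j60) + 722500| = |7.189e+05 + j55080| = 7.21e+05
|G(j60)| = 14.8 × 1142 / 7.21e+05 = 0.023433
20 log₁₀(0.023433) = -32.60 dB
∠(j60 + 1140) = arctan(60/1140) = 3.01°
∠[(j60)² + 918(j60) + 722500] = ∠[7.189e+05 + j55080] = 4.38°
∠G(j60) = 3.01° − 4.38° = -1.37°

|G| = -32.6 dB, ∠G = -1.4 deg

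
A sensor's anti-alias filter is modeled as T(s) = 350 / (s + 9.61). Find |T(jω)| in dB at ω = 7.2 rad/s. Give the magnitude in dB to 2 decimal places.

|j7.2 + 9.61| = √(7.2² + 9.61²) = 12.01
|T(j7.2)| = 350 / 12.01 = 29.147
20 log₁₀(29.147) = 29.292 dB

29.29 dB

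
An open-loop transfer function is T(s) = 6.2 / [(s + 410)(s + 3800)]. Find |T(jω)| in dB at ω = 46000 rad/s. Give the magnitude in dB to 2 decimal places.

-170.69 dB

|j46000 + 410| = √(46000² + 410²) = 4.6e+04
|j46000 + 3800| = √(46000² + 3800²) = 4.616e+04
|T(j46000)| = 6.2 / (4.6e+04 × 4.616e+04) = 2.92e-09
20 log₁₀(2.92e-09) = -170.692 dB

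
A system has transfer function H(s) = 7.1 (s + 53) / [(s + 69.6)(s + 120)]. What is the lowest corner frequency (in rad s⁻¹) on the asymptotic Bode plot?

53 rad s⁻¹

Break frequencies occur at each pole and zero magnitude: 53 rad s⁻¹, 69.6 rad s⁻¹, 120 rad s⁻¹.
The lowest is 53 rad s⁻¹.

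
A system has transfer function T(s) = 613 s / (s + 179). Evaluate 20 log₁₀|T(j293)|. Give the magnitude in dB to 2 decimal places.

54.37 dB

|j293| = 293
|j293 + 179| = √(293² + 179²) = 343.4
|T(j293)| = 613 × 293 / 343.4 = 523.11
20 log₁₀(523.11) = 54.372 dB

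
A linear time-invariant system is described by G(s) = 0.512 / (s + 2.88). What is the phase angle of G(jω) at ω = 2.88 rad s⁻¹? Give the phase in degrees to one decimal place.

-45.0°

∠(j2.88 + 2.88) = arctan(2.88/2.88) = 45.00°
∠G(j2.88) = −45.00° = -45.00°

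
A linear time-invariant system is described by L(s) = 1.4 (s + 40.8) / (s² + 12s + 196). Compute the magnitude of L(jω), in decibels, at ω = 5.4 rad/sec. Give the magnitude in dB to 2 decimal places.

-9.85 dB

|j5.4 + 40.8| = √(5.4² + 40.8²) = 41.16
|(j5.4)² + 12(j5.4) + 196| = |166.84 + j64.8| = 179
|L(j5.4)| = 1.4 × 41.16 / 179 = 0.32192
20 log₁₀(0.32192) = -9.845 dB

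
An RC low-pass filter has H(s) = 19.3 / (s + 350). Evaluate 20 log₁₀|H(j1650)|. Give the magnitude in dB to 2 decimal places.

|j1650 + 350| = √(1650² + 350²) = 1687
|H(j1650)| = 19.3 / 1687 = 0.011442
20 log₁₀(0.011442) = -38.830 dB

-38.83 dB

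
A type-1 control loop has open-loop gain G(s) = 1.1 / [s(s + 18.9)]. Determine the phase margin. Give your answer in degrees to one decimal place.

Gain crossover: |G(jω)| = 1 at ω ≈ 0.0582 rad/s.
∠G(j0.0582) = −90° − arctan(0.0582/18.9) ≈ -90.18°
PM = 180° + (-90.18°) = 89.82°

89.8°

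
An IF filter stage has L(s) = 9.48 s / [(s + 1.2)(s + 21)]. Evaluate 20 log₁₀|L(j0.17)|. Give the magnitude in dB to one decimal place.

-24.0 dB

|j0.17| = 0.17
|j0.17 + 1.2| = √(0.17² + 1.2²) = 1.212
|j0.17 + 21| = √(0.17² + 21²) = 21
|L(j0.17)| = 9.48 × 0.17 / (1.212 × 21) = 0.063318
20 log₁₀(0.063318) = -23.97 dB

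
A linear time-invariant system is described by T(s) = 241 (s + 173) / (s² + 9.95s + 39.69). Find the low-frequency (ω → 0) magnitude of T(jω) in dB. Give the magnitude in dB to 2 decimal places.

60.43 dB

T(0) = 241 × 173 / 39.69 = 1050.5
20 log₁₀(1050.5) = 60.428 dB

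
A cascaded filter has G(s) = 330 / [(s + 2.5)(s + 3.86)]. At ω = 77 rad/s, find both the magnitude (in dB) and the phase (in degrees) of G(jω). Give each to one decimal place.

|j77 + 2.5| = √(77² + 2.5²) = 77.04
|j77 + 3.86| = √(77² + 3.86²) = 77.1
|G(j77)| = 330 / (77.04 × 77.1) = 0.05556
20 log₁₀(0.05556) = -25.10 dB
∠(j77 + 2.5) = arctan(77/2.5) = 88.14°
∠(j77 + 3.86) = arctan(77/3.86) = 87.13°
∠G(j77) = − (88.14° + 87.13°) = -175.27°

|G| = -25.1 dB, ∠G = -175.3°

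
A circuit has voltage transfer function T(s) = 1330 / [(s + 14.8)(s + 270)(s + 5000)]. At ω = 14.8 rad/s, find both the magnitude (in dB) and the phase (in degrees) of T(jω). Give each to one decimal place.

|j14.8 + 14.8| = √(14.8² + 14.8²) = 20.93
|j14.8 + 270| = √(14.8² + 270²) = 270.4
|j14.8 + 5000| = √(14.8² + 5000²) = 5000
|T(j14.8)| = 1330 / (20.93 × 270.4 × 5000) = 4.6999e-05
20 log₁₀(4.6999e-05) = -86.56 dB
∠(j14.8 + 14.8) = arctan(14.8/14.8) = 45.00°
∠(j14.8 + 270) = arctan(14.8/270) = 3.14°
∠(j14.8 + 5000) = arctan(14.8/5000) = 0.17°
∠T(j14.8) = − (45.00° + 3.14° + 0.17°) = -48.31°

|T| = -86.6 dB, ∠T = -48.3°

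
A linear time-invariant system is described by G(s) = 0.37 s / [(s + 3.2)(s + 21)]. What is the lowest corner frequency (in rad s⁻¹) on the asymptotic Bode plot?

3.2 rad s⁻¹

Break frequencies occur at each pole and zero magnitude: 3.2 rad s⁻¹, 21 rad s⁻¹.
The lowest is 3.2 rad s⁻¹.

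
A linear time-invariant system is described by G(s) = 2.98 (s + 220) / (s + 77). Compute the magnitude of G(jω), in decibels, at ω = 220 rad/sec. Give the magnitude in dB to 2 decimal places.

|j220 + 220| = √(220² + 220²) = 311.1
|j220 + 77| = √(220² + 77²) = 233.1
|G(j220)| = 2.98 × 311.1 / 233.1 = 3.9778
20 log₁₀(3.9778) = 11.993 dB

11.99 dB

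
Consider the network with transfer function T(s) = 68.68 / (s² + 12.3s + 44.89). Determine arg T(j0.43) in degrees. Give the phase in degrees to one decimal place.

∠[(j0.43)² + 12.3(j0.43) + 44.89] = ∠[44.705 + j5.289] = 6.75°
∠T(j0.43) = −6.75° = -6.75°

-6.7 deg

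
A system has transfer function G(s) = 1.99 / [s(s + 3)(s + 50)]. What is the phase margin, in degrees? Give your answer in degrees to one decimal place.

Gain crossover: |G(jω)| = 1 at ω ≈ 0.0133 rad s⁻¹.
∠G(j0.0133) = −90° − arctan(0.0133/3) − arctan(0.0133/50) ≈ -90.27°
PM = 180° + (-90.27°) = 89.73°

89.7°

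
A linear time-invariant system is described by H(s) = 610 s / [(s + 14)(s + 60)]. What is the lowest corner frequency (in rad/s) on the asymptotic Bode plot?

Break frequencies occur at each pole and zero magnitude: 14 rad/s, 60 rad/s.
The lowest is 14 rad/s.

14 rad/s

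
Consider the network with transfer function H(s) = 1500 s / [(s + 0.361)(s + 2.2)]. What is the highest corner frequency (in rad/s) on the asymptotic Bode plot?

Break frequencies occur at each pole and zero magnitude: 0.361 rad/s, 2.2 rad/s.
The highest is 2.2 rad/s.

2.2 rad/s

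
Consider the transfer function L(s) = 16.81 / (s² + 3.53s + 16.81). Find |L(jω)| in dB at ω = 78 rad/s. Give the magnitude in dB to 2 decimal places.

-51.16 dB

|(j78)² + 3.53(j78) + 16.81| = |-6067.2 + j275.34| = 6073
|L(j78)| = 16.81 / 6073 = 0.0027678
20 log₁₀(0.0027678) = -51.157 dB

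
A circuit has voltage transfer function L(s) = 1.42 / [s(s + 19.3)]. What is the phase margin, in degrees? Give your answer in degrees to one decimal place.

89.8°

Gain crossover: |L(jω)| = 1 at ω ≈ 0.0736 rad s⁻¹.
∠L(j0.0736) = −90° − arctan(0.0736/19.3) ≈ -90.22°
PM = 180° + (-90.22°) = 89.78°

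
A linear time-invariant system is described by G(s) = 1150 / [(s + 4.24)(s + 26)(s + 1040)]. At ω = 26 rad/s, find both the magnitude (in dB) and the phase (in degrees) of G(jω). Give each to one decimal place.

|G| = -58.9 dB, ∠G = -127.2°

|j26 + 4.24| = √(26² + 4.24²) = 26.34
|j26 + 26| = √(26² + 26²) = 36.77
|j26 + 1040| = √(26² + 1040²) = 1040
|G(j26)| = 1150 / (26.34 × 36.77 × 1040) = 0.0011412
20 log₁₀(0.0011412) = -58.85 dB
∠(j26 + 4.24) = arctan(26/4.24) = 80.74°
∠(j26 + 26) = arctan(26/26) = 45.00°
∠(j26 + 1040) = arctan(26/1040) = 1.43°
∠G(j26) = − (80.74° + 45.00° + 1.43°) = -127.17°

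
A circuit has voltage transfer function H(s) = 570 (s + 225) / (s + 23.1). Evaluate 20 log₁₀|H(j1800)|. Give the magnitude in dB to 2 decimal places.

55.18 dB

|j1800 + 225| = √(1800² + 225²) = 1814
|j1800 + 23.1| = √(1800² + 23.1²) = 1800
|H(j1800)| = 570 × 1814 / 1800 = 574.39
20 log₁₀(574.39) = 55.184 dB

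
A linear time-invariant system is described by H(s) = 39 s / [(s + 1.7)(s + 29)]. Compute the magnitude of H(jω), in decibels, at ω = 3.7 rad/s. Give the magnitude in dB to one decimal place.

|j3.7| = 3.7
|j3.7 + 1.7| = √(3.7² + 1.7²) = 4.072
|j3.7 + 29| = √(3.7² + 29²) = 29.24
|H(j3.7)| = 39 × 3.7 / (4.072 × 29.24) = 1.2122
20 log₁₀(1.2122) = 1.67 dB

1.7 dB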